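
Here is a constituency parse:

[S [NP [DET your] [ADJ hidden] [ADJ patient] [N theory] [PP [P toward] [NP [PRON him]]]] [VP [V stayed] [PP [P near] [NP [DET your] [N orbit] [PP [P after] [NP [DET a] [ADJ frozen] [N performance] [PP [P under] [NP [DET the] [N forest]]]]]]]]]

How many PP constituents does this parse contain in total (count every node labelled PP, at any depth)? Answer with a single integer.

4

Listing each PP by its span: [PP toward him]; [PP near your orbit after a frozen performance under the forest]; [PP after a frozen performance under the forest]; [PP under the forest] — that makes 4.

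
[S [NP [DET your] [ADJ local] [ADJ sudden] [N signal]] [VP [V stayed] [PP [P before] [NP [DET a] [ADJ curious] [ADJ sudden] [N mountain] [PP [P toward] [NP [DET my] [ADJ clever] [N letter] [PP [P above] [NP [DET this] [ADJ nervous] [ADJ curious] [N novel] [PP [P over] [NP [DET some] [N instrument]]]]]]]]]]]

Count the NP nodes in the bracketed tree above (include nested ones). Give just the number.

5

The NP constituents are: [NP your local sudden signal]; [NP a curious sudden mountain toward my clever letter above this nervous curious novel over some instrument]; [NP my clever letter above this nervous curious novel over some instrument]; [NP this nervous curious novel over some instrument]; [NP some instrument]. Total: 5.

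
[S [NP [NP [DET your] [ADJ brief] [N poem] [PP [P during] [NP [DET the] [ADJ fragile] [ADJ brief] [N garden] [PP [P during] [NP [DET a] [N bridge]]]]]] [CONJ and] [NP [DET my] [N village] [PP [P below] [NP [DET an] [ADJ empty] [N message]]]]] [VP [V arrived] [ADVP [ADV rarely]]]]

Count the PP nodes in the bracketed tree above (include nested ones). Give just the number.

Scanning left to right, an opening `[PP` appears at word positions 4, 9, 15 — 3 in total.

3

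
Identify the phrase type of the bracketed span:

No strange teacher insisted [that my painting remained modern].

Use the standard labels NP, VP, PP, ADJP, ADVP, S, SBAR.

SBAR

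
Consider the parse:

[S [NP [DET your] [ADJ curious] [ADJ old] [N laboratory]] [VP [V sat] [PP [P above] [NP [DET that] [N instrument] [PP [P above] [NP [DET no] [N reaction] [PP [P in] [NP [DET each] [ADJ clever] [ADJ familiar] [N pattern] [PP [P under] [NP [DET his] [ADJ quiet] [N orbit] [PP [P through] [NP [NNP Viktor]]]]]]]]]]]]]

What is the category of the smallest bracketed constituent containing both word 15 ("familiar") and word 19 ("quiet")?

Both words fall inside [NP each clever familiar pattern under his quiet orbit through Viktor] (words 13–22), and no smaller constituent contains them both. Label: NP.

NP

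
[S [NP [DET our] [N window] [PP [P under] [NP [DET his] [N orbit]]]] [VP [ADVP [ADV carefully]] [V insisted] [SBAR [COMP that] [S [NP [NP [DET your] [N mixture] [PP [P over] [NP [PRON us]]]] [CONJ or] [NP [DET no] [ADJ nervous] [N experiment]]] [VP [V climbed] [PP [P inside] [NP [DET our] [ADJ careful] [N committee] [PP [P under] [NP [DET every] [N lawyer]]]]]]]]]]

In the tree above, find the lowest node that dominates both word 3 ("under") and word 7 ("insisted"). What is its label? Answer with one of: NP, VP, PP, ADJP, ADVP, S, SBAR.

S

Both words fall inside [S our window under his orbit carefully insisted that your mixture over us or no nervous experiment climbed inside our careful committee under every lawyer] (words 1–24), and no smaller constituent contains them both. Label: S.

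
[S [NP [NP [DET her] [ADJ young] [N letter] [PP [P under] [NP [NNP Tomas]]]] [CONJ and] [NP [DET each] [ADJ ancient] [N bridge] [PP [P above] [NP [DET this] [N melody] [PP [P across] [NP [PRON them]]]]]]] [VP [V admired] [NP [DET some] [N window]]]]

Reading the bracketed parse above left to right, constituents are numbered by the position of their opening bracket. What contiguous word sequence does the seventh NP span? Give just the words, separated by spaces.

some window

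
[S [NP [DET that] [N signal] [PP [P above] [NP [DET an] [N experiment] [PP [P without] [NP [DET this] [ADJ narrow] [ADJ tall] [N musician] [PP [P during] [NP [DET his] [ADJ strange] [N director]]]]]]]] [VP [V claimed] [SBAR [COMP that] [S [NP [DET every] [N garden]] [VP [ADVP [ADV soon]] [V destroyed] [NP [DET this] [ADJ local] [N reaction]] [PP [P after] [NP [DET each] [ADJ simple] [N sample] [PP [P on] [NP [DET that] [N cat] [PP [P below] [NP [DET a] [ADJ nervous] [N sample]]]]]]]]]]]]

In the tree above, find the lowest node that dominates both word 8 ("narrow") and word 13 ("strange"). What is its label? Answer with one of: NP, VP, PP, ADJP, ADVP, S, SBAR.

Both words fall inside [NP this narrow tall musician during his strange director] (words 7–14), and no smaller constituent contains them both. Label: NP.

NP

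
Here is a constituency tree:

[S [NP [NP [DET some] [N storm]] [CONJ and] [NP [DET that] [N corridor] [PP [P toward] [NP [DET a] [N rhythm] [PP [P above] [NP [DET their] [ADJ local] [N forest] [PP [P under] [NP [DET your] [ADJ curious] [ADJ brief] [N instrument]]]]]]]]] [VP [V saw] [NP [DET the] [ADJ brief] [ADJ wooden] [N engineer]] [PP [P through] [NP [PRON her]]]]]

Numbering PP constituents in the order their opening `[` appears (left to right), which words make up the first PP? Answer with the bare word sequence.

toward a rhythm above their local forest under your curious brief instrument

In left-to-right order the PP constituents are "toward a rhythm above their local forest under your curious brief instrument"; "above their local forest under your curious brief instrument"; "under your curious brief instrument"; "through her". Number 1 is "toward a rhythm above their local forest under your curious brief instrument".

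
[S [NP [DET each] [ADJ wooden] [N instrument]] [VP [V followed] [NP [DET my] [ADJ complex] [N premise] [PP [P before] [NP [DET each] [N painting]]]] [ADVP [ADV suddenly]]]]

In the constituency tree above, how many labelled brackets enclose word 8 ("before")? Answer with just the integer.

Counting open brackets not yet closed at "before": [S [VP [NP [PP [P = 5.

5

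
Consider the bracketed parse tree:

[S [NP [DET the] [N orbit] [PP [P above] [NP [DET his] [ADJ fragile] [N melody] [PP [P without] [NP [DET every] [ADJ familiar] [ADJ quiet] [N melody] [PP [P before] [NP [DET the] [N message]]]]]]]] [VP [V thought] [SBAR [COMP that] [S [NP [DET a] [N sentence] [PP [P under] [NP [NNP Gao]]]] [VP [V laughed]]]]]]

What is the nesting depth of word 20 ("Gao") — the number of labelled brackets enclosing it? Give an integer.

Path from the root down to the word: S → VP → SBAR → S → NP → PP → NP → NNP. That is 8 enclosing brackets.

8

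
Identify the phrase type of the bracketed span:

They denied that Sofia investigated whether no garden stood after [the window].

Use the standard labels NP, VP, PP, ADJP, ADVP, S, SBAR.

NP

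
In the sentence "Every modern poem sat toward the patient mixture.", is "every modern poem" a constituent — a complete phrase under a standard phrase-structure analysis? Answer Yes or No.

Yes

These words form the whole noun phrase headed by "poem", so yes — one constituent.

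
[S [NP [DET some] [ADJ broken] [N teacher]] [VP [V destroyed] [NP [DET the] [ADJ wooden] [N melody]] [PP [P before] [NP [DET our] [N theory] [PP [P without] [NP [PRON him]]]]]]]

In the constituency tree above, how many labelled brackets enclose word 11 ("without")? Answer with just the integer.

Counting open brackets not yet closed at "without": [S [VP [PP [NP [PP [P = 6.

6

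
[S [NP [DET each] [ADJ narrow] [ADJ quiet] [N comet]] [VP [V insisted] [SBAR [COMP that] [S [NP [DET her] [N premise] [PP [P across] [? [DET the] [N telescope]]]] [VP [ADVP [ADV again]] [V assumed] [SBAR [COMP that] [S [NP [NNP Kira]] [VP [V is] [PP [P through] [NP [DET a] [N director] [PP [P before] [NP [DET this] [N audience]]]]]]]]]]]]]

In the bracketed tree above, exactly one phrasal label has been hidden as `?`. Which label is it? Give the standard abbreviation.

NP

The `?` node immediately contains: DET 'the', N 'telescope'. That is the internal structure of a noun phrase, so the label is NP.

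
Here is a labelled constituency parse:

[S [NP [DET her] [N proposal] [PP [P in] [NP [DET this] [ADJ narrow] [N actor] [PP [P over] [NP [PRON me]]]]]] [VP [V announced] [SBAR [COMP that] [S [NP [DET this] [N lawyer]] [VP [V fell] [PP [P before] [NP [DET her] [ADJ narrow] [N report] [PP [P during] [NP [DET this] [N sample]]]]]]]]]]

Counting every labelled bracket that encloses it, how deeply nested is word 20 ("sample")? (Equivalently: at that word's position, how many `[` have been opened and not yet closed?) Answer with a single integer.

Path from the root down to the word: S → VP → SBAR → S → VP → PP → NP → PP → NP → N. That is 10 enclosing brackets.

10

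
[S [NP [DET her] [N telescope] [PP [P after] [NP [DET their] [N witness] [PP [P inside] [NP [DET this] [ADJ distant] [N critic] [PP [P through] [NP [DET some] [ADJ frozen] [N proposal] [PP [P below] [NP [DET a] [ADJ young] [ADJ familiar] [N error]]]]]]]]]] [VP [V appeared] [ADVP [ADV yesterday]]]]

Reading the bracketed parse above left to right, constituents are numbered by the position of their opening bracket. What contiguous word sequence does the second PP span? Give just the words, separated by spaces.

inside this distant critic through some frozen proposal below a young familiar error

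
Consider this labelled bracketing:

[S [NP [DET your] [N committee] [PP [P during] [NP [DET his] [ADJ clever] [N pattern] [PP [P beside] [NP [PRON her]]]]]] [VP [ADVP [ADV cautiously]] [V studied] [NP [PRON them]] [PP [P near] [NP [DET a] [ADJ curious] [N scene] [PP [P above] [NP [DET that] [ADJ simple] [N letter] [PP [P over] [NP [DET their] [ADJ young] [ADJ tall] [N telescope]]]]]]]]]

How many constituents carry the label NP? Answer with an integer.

7

Listing each NP by its span: [NP your committee during his clever pattern beside her]; [NP his clever pattern beside her]; [NP her]; [NP them]; [NP a curious scene above that simple letter over their young tall telescope]; [NP that simple letter over their young tall telescope] … — that makes 7.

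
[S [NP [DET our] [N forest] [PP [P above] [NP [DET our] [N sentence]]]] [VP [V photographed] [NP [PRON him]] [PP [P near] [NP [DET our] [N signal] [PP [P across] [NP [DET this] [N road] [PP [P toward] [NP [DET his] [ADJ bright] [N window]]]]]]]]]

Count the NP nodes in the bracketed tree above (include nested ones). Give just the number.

Listing each NP by its span: [NP our forest above our sentence]; [NP our sentence]; [NP him]; [NP our signal across this road toward his bright window]; [NP this road toward his bright window]; [NP his bright window] — that makes 6.

6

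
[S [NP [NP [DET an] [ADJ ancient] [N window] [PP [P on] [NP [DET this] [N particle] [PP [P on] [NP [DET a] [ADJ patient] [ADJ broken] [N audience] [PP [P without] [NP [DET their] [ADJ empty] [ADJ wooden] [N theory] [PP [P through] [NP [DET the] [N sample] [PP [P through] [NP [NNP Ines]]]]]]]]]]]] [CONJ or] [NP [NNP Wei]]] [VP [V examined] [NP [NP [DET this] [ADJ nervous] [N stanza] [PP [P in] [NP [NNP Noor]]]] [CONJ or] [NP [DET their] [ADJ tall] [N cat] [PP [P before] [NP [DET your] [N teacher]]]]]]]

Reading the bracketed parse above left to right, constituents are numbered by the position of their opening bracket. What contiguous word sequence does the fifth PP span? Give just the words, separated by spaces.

through Ines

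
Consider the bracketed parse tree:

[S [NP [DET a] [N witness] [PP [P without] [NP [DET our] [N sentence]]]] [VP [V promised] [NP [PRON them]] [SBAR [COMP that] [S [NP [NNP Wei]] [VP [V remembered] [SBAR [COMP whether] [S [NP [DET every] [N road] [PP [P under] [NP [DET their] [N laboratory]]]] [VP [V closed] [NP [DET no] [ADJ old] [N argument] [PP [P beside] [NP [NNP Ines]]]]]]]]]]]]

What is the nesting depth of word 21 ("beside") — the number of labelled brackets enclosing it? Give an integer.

Path from the root down to the word: S → VP → SBAR → S → VP → SBAR → S → VP → NP → PP → P. That is 11 enclosing brackets.

11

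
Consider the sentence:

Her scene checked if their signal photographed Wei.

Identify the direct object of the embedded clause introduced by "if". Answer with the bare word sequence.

Wei

The verb of the embedded clause introduced by "if" is "photographed"; its direct object is the NP "Wei".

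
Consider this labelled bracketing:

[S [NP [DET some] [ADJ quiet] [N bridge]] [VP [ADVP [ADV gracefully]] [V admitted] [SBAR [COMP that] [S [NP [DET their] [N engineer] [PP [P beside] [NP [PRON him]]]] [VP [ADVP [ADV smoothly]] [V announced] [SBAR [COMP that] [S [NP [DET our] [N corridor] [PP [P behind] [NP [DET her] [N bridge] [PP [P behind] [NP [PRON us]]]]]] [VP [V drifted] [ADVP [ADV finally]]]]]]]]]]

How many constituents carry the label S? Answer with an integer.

Listing each S by its span: [S some quiet bridge gracefully admitted that their engineer beside him smoothly announced that our corridor behind her bridge behind us drifted finally]; [S their engineer beside him smoothly announced that our corridor behind her bridge behind us drifted finally]; [S our corridor behind her bridge behind us drifted finally] — that makes 3.

3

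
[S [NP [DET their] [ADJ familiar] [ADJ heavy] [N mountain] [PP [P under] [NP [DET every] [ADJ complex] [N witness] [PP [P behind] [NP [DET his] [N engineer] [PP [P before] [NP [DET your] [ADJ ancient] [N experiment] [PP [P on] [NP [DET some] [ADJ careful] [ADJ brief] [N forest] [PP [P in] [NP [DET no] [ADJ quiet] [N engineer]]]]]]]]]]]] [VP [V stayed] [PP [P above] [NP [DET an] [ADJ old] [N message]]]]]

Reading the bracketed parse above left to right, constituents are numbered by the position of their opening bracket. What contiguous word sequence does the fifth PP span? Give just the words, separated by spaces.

in no quiet engineer

Opening `[PP` markers occur at word positions 5, 9, 12, 16, 21, 26; the fifth of these opens the constituent [PP in no quiet engineer].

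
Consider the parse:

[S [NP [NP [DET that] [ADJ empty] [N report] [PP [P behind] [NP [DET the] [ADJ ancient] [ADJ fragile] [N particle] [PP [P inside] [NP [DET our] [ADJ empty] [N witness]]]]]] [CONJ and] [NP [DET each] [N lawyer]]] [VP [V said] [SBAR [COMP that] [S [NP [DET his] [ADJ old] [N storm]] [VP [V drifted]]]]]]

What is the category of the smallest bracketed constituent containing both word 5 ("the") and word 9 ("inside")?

NP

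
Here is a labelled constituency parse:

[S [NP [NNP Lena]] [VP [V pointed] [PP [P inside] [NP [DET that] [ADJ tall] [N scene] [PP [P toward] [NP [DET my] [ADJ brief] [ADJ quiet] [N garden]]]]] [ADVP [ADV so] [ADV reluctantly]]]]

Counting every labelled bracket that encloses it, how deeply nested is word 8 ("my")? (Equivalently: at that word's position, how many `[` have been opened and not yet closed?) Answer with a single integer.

7

The word sits inside DET, which is inside NP, inside PP, inside NP, inside PP, inside VP, inside S — 7 brackets in all.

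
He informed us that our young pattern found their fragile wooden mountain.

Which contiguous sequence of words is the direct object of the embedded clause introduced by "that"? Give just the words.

their fragile wooden mountain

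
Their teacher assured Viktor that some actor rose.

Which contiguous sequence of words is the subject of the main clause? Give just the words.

their teacher

"their teacher" is the NP that combines with the VP headed by "assured" to form the main clause — the subject.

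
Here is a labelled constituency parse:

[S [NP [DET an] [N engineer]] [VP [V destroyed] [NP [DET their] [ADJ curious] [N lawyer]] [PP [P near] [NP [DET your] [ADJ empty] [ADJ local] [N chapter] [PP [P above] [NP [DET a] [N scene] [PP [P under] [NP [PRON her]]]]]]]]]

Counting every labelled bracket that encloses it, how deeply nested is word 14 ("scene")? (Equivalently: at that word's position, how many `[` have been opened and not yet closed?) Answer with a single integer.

The word sits inside N, which is inside NP, inside PP, inside NP, inside PP, inside VP, inside S — 7 brackets in all.

7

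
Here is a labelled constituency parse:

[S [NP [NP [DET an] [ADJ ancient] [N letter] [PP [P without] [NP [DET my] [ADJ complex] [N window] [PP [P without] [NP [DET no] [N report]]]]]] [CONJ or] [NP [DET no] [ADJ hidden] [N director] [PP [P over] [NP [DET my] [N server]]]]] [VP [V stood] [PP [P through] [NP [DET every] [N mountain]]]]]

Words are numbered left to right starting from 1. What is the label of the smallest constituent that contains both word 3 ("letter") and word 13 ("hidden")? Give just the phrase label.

NP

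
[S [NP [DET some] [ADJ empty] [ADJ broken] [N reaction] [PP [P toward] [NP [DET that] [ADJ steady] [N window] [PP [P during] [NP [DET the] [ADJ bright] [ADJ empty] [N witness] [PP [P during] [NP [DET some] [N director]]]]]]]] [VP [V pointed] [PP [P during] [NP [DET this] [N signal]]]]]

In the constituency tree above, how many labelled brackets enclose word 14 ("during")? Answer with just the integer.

The word sits inside P, which is inside PP, inside NP, inside PP, inside NP, inside PP, inside NP, inside S — 8 brackets in all.

8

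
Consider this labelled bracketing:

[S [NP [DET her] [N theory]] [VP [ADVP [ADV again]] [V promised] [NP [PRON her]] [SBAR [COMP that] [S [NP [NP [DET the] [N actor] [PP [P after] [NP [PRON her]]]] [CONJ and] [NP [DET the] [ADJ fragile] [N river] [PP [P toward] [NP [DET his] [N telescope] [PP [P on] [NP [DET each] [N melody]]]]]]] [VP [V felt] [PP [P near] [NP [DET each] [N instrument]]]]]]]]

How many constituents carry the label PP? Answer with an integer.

Scanning left to right, an opening `[PP` appears at word positions 9, 15, 18, 22 — 4 in total.

4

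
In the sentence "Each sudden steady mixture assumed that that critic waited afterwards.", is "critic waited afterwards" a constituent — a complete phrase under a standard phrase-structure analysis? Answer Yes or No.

No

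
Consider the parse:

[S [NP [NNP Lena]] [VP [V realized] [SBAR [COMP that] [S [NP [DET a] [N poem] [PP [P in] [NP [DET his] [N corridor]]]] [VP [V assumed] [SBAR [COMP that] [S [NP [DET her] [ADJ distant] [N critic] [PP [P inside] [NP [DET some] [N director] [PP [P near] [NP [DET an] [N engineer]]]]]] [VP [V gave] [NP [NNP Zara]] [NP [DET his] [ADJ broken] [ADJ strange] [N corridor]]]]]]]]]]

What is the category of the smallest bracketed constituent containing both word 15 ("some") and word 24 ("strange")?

Both words fall inside [S her distant critic inside some director near an engineer gave Zara his broken strange corridor] (words 11–25), and no smaller constituent contains them both. Label: S.

S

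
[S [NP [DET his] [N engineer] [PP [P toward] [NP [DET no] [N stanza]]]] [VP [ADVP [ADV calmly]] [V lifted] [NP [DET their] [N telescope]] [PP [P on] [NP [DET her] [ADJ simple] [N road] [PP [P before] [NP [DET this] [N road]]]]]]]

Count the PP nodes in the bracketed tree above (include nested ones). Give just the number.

3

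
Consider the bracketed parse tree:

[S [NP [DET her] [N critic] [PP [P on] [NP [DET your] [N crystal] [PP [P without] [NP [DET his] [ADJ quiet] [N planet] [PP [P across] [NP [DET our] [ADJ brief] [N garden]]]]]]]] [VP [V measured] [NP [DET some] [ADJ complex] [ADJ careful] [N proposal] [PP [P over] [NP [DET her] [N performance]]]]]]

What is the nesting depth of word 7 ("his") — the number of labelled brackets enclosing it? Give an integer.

7

Path from the root down to the word: S → NP → PP → NP → PP → NP → DET. That is 7 enclosing brackets.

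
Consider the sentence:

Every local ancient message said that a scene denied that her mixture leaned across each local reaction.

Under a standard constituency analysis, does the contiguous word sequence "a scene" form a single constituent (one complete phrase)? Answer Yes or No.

"a scene" is exactly the noun phrase [NP a scene], a complete constituent.

Yes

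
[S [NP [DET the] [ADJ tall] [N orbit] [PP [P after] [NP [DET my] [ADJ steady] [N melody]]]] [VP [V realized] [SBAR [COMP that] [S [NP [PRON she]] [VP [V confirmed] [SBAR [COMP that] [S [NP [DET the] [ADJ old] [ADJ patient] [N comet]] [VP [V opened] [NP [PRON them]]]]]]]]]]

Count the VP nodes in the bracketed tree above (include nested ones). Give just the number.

The VP constituents are: [VP realized that she confirmed that the old patient comet opened them]; [VP confirmed that the old patient comet opened them]; [VP opened them]. Total: 3.

3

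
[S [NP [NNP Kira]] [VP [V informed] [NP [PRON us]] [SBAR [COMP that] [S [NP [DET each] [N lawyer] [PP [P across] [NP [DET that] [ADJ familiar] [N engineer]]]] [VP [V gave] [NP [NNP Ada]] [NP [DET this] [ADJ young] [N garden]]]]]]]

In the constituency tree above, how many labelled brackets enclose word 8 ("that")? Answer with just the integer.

8

The word sits inside DET, which is inside NP, inside PP, inside NP, inside S, inside SBAR, inside VP, inside S — 8 brackets in all.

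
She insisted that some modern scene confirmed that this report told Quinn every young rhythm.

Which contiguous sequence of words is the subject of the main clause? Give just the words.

she

"she" is the NP that combines with the VP headed by "insisted" to form the main clause — the subject.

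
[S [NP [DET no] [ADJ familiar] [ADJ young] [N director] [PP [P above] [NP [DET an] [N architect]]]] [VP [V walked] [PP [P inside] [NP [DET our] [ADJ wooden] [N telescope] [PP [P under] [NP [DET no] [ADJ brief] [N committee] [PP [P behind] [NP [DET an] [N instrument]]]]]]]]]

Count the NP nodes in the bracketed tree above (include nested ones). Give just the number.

5

Listing each NP by its span: [NP no familiar young director above an architect]; [NP an architect]; [NP our wooden telescope under no brief committee behind an instrument]; [NP no brief committee behind an instrument]; [NP an instrument] — that makes 5.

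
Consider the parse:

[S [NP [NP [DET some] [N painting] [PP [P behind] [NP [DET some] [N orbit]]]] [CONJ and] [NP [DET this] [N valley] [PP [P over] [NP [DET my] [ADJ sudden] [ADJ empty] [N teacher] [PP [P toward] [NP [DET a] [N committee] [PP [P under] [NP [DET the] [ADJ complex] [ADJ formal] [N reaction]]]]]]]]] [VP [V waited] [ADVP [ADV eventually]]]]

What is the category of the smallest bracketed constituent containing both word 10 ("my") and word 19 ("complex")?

NP

The smallest bracket enclosing both words is [NP my sudden empty teacher toward a committee under the complex formal reaction], so the label is NP.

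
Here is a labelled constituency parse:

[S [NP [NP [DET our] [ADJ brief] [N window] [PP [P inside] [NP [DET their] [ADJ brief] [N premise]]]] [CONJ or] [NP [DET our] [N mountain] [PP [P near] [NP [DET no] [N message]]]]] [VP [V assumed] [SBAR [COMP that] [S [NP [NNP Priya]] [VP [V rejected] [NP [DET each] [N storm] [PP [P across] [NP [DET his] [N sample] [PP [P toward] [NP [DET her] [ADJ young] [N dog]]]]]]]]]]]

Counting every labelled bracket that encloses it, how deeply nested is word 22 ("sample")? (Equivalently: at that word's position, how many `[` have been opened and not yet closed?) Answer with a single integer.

9

Counting open brackets not yet closed at "sample": [S [VP [SBAR [S [VP [NP [PP [NP [N = 9.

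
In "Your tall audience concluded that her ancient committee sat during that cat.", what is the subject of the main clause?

The subject of the main clause is the NP immediately before the verb "concluded": "your tall audience".

your tall audience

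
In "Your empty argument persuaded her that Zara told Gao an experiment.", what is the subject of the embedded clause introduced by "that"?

Zara

"Zara" is the NP that combines with the VP headed by "told" to form the embedded clause introduced by "that" — the subject.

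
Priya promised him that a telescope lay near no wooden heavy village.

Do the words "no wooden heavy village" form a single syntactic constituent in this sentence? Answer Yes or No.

The sequence corresponds to a single NP node — the noun phrase "no wooden heavy village".

Yes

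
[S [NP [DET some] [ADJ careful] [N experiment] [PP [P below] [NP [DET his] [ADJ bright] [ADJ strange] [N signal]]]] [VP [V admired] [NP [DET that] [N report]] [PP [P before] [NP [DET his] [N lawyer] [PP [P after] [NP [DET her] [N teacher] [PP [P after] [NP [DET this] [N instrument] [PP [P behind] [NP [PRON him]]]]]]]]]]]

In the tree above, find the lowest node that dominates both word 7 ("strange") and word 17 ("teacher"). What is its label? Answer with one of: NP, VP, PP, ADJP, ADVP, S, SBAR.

S

Both words fall inside [S some careful experiment below his bright strange signal admired that report before his lawyer after her teacher after this instrument behind him] (words 1–22), and no smaller constituent contains them both. Label: S.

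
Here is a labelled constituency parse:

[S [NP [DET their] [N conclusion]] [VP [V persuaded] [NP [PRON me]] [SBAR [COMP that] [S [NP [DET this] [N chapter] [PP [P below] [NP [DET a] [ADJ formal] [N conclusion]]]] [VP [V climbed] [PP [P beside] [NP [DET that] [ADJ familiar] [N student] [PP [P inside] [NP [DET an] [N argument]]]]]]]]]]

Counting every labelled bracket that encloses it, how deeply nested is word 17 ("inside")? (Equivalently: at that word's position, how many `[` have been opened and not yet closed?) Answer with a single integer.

The word sits inside P, which is inside PP, inside NP, inside PP, inside VP, inside S, inside SBAR, inside VP, inside S — 9 brackets in all.

9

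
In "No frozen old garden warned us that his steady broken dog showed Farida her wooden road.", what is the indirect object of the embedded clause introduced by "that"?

Farida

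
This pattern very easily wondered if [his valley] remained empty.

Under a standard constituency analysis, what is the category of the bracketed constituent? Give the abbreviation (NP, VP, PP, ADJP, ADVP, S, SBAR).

The bracketed span "his valley" is headed by "valley", making it a noun phrase (NP).

NP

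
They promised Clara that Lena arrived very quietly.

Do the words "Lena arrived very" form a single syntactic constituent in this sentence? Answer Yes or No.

"Lena" belongs to the noun phrase "Lena" while "very" belongs to the verb phrase "arrived very quietly"; a span that runs across that boundary is not a single phrase.

No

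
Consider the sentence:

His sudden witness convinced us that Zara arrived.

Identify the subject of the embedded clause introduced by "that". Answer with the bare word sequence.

Zara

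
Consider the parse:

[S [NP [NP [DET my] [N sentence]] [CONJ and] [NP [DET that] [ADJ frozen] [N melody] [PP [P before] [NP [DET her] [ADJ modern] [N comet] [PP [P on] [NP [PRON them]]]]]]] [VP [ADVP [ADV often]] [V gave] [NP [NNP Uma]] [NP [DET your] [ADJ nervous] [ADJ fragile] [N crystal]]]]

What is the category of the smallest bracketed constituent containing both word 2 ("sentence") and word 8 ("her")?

NP

Both words fall inside [NP my sentence and that frozen melody before her modern comet on them] (words 1–12), and no smaller constituent contains them both. Label: NP.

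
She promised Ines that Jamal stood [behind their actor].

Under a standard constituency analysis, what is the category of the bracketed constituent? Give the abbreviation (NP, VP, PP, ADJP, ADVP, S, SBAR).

The span is built around the preposition "behind" — a prepositional phrase (PP).

PP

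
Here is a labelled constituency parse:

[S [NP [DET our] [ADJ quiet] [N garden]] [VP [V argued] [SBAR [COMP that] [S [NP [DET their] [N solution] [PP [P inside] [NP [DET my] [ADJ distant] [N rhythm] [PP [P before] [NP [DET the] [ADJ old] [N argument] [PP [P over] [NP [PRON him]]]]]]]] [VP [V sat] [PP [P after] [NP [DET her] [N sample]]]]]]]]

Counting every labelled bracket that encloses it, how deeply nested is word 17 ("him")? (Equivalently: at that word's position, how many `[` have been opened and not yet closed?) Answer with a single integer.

Path from the root down to the word: S → VP → SBAR → S → NP → PP → NP → PP → NP → PP → NP → PRON. That is 12 enclosing brackets.

12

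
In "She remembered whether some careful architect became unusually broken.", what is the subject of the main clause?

"she" is the NP that combines with the VP headed by "remembered" to form the main clause — the subject.

she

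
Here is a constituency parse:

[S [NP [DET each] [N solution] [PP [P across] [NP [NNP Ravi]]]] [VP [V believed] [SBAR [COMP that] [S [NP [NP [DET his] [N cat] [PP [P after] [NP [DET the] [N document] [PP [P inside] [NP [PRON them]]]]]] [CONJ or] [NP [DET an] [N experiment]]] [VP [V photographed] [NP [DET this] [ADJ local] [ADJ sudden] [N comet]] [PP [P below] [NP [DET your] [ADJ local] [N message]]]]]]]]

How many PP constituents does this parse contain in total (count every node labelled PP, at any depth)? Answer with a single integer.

4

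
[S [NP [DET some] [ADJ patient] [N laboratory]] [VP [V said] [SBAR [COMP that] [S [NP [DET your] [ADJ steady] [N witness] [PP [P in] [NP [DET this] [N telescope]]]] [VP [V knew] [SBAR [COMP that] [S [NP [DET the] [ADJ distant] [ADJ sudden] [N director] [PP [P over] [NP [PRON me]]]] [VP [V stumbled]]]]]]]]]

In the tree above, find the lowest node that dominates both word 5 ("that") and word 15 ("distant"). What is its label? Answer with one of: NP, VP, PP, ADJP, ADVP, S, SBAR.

The smallest bracket enclosing both words is [SBAR that your steady witness in this telescope knew that the distant sudden director over me stumbled], so the label is SBAR.

SBAR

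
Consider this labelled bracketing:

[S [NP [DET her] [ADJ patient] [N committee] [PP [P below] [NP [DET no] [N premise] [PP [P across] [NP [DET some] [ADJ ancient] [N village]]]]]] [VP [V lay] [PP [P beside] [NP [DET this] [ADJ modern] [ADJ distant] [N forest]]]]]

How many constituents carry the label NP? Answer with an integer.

4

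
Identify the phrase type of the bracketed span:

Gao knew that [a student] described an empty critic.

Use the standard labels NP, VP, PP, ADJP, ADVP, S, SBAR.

NP

The span is built around the noun "student" — a noun phrase (NP).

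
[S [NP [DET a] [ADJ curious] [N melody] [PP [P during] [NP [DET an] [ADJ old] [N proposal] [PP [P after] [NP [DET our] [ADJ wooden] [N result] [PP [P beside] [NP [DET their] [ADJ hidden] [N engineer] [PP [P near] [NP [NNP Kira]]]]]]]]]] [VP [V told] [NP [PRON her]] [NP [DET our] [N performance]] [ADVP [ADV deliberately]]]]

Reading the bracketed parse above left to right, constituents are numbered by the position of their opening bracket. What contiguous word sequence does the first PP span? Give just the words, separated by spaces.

In left-to-right order the PP constituents are "during an old proposal after our wooden result beside their hidden engineer near Kira"; "after our wooden result beside their hidden engineer near Kira"; "beside their hidden engineer near Kira"; "near Kira". Number 1 is "during an old proposal after our wooden result beside their hidden engineer near Kira".

during an old proposal after our wooden result beside their hidden engineer near Kira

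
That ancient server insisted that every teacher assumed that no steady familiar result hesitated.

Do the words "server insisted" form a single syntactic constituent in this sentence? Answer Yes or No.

No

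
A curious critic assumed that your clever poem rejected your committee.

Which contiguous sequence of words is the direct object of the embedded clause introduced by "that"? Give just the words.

your committee

The verb of the embedded clause introduced by "that" is "rejected"; its direct object is the NP "your committee".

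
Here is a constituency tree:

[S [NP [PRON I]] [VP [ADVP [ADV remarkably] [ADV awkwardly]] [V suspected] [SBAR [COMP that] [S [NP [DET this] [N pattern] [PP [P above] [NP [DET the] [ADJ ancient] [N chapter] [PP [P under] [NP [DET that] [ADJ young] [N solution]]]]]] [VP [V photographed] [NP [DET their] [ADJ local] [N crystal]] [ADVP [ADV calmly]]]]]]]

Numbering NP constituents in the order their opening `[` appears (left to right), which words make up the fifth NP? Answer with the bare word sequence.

In left-to-right order the NP constituents are "I"; "this pattern above the ancient chapter under that young solution"; "the ancient chapter under that young solution"; "that young solution"; "their local crystal". Number 5 is "their local crystal".

their local crystal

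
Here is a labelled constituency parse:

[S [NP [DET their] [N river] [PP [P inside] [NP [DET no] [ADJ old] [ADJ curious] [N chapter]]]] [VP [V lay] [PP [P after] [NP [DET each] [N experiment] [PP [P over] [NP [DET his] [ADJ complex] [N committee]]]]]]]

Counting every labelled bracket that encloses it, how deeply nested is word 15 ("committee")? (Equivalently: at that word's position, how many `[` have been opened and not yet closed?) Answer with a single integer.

7

The word sits inside N, which is inside NP, inside PP, inside NP, inside PP, inside VP, inside S — 7 brackets in all.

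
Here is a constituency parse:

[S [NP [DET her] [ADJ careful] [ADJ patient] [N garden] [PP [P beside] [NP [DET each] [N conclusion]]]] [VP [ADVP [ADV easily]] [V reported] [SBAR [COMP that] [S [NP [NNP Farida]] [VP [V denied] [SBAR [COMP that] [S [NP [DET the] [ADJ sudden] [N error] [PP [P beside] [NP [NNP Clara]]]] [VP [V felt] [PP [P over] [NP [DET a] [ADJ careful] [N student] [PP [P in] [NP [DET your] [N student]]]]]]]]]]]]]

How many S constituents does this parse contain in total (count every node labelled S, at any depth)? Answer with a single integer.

The S constituents are: [S her careful patient garden beside each conclusion easily reported that Farida denied that the sudden error beside Clara felt over a careful student in your student]; [S Farida denied that the sudden error beside Clara felt over a careful student in your student]; [S the sudden error beside Clara felt over a careful student in your student]. Total: 3.

3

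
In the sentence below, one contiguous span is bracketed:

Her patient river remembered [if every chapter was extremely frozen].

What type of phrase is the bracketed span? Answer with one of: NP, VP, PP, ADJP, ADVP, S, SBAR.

"if" is the head of the bracketed span, so the span is a subordinate clause: SBAR.

SBAR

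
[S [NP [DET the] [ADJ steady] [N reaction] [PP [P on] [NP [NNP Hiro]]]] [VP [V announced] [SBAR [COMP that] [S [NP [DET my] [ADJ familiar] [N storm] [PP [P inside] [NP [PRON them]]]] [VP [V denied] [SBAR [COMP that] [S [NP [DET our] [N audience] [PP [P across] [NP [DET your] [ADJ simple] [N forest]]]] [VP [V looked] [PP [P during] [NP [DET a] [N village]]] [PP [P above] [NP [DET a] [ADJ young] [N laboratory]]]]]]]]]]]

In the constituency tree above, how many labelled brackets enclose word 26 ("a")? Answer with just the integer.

Counting open brackets not yet closed at "a": [S [VP [SBAR [S [VP [SBAR [S [VP [PP [NP [DET = 11.

11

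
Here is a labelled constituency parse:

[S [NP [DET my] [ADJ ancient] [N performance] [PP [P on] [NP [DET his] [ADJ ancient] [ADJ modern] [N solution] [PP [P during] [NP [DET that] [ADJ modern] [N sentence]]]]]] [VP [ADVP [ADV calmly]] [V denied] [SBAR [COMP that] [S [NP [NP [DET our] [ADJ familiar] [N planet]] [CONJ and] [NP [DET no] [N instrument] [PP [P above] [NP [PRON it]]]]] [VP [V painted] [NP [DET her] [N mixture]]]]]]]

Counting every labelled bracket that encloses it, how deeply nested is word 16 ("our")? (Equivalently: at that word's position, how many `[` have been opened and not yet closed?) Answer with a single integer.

7

The word sits inside DET, which is inside NP, inside NP, inside S, inside SBAR, inside VP, inside S — 7 brackets in all.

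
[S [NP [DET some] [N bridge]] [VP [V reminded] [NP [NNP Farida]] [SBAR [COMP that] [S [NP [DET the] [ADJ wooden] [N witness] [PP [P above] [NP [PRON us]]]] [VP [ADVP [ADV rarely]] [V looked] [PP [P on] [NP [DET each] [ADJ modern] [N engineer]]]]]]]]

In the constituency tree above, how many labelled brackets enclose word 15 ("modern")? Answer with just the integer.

8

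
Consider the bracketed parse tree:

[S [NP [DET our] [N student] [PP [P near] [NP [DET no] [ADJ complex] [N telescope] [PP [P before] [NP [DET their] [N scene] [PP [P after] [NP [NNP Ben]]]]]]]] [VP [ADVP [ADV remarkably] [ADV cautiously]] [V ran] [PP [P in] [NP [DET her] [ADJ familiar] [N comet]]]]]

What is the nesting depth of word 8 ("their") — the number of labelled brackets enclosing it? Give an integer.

7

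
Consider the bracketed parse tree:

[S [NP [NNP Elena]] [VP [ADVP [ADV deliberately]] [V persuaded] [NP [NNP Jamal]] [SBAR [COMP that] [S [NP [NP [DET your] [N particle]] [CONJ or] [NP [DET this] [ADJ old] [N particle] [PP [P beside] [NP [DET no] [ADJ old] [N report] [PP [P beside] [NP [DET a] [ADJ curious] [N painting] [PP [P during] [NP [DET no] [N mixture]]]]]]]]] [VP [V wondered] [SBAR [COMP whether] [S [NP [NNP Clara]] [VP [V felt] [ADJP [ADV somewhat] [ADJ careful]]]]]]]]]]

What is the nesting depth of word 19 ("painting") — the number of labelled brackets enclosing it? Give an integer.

11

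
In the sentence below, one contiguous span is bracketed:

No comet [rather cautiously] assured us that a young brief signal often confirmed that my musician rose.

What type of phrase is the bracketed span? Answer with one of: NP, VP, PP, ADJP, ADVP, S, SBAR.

The span is built around the adverb "cautiously" — an adverb phrase (ADVP).

ADVP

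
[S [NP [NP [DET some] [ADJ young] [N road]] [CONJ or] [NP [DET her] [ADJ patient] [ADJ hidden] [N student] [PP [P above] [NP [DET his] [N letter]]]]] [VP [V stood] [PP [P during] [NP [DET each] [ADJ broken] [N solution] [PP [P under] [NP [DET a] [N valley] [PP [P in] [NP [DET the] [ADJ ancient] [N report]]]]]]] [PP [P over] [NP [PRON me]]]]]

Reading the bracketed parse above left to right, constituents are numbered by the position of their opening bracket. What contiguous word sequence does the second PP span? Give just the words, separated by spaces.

during each broken solution under a valley in the ancient report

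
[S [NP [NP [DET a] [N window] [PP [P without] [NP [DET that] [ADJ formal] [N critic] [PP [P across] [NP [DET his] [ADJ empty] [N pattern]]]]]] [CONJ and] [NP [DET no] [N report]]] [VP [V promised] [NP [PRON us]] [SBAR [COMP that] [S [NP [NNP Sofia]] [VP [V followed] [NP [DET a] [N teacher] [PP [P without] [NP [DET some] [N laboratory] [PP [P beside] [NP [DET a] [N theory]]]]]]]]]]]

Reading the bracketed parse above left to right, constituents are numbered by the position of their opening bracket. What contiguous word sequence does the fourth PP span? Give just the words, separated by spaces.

In left-to-right order the PP constituents are "without that formal critic across his empty pattern"; "across his empty pattern"; "without some laboratory beside a theory"; "beside a theory". Number 4 is "beside a theory".

beside a theory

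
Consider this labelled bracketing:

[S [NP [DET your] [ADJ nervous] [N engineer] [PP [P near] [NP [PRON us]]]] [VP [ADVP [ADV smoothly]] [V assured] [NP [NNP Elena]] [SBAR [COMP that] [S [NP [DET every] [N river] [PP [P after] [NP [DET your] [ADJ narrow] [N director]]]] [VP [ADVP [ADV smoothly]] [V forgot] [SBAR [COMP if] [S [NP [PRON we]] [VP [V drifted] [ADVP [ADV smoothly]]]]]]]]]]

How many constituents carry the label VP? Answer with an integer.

3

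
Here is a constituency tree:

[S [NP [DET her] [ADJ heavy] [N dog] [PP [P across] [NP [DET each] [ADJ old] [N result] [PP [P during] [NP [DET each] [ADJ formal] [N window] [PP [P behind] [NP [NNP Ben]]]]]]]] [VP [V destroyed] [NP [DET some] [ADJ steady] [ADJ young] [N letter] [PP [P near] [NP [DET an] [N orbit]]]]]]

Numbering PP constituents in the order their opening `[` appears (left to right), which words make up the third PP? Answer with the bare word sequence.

behind Ben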